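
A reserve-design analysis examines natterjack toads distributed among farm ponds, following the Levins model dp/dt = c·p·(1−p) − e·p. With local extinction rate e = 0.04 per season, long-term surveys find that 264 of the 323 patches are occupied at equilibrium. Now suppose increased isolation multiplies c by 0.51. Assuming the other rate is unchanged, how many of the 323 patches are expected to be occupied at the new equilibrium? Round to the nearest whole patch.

Observed p* = 264/323 = 0.81734.
Balance c(1−p*) = e gives c = e/(1 − 0.81734) = 0.04/0.18266 = 0.21899.
New p* = 1 − e/c = 1 − 0.04000/0.11168 = 0.64183.
Expected occupied = 323 × 0.64183 = 207.31 ≈ 207.

207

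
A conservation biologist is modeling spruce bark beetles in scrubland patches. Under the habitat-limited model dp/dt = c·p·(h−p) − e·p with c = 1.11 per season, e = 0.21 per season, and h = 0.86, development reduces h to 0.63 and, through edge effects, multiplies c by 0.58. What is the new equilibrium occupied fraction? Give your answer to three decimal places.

Before: p* = h − e/c = 0.86 − 0.21/1.11 = 0.86 − 0.1892 = 0.6708.
After: c = 0.6438, e = 0.21, h = 0.63; p* = 0.63 − 0.21/0.6438 = 0.3038.

0.304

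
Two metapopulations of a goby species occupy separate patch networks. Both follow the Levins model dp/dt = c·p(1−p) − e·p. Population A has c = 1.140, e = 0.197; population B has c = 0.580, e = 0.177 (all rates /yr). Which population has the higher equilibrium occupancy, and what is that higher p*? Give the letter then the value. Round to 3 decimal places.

A: p*_A = 1 − 0.197/1.140 = 0.8272.
B: p*_B = 1 − 0.177/0.580 = 0.6948.
A is higher at 0.8272.

A, 0.827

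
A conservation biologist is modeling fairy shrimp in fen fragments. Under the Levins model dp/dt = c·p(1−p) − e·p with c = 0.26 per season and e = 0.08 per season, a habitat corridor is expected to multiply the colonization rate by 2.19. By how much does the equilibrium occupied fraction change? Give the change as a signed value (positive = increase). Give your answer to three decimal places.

Before: p* = 1 − 0.08/0.26 = 0.6923.
After the change, c = 0.5694, e = 0.08, so p* = 1 − 0.08/0.5694 = 0.8595.
Δp* = 0.8595 − 0.6923 = +0.1672.

0.167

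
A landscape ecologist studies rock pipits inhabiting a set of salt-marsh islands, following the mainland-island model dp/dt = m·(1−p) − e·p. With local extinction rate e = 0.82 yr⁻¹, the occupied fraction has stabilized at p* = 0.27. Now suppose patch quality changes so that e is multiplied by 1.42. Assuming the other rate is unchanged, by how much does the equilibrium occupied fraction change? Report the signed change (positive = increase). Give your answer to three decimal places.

-0.063

Balance m(1−p*) = e·p* gives m = e·p*/(1−p*) = 0.82×0.27000/0.73000 = 0.30329.
New p* = m/(m+e) = 0.30329/(0.30329+1.16440) = 0.20664.
Δp* = 0.20664 − 0.27000 = -0.06336.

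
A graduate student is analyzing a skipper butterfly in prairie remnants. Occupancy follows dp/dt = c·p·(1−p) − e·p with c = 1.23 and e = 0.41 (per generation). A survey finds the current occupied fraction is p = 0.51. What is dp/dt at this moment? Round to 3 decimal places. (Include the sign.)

0.098

Colonization term: c·p·(1−p) = 1.23×0.51×0.4900 = 0.30738.
Extinction term: e·p = 0.20910.
dp/dt = 0.30738 − 0.20910 = 0.09828.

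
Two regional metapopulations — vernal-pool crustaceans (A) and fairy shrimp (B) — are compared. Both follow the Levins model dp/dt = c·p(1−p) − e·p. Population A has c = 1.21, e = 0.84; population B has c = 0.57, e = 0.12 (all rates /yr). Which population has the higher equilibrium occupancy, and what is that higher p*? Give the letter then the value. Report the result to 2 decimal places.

B, 0.79

A: p*_A = 1 − 0.84/1.21 = 0.3058.
B: p*_B = 1 − 0.12/0.57 = 0.7895.
B is higher at 0.7895.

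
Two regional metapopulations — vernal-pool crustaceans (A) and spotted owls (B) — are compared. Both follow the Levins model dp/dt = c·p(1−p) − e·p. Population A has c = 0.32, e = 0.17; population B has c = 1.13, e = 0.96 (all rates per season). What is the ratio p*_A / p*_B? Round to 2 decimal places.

A: p*_A = 1 − 0.17/0.32 = 0.4688.
B: p*_B = 1 − 0.96/1.13 = 0.1504.
p*_A / p*_B = 0.4688/0.1504 = 3.1158.

3.12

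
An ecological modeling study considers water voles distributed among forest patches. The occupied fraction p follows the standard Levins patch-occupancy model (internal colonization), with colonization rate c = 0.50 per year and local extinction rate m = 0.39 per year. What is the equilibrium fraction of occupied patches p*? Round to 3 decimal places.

At equilibrium, colonization balances extinction: c·p*·(1−p*) = m·p*.
So p* = 1 − m/c = 1 − 0.39/0.50 = 1 − 0.7800 = 0.2200.

0.220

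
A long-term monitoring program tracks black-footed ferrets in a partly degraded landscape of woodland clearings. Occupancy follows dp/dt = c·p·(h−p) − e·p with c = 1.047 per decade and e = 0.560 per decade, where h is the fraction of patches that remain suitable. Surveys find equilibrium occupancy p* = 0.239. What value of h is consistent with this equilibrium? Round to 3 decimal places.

At equilibrium c(h−p*) = e, so h = p* + e/c.
h = 0.239 + 0.560/1.047 = 0.239 + 0.5349 = 0.7739.

0.774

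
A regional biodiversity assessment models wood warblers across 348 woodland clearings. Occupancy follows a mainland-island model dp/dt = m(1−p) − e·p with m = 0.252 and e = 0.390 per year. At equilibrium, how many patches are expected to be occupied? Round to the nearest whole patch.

p* = m/(m+e) = 0.252/0.6420 = 0.3925.
Expected occupied patches = N × p* = 348 × 0.3925 = 136.60 ≈ 137.

137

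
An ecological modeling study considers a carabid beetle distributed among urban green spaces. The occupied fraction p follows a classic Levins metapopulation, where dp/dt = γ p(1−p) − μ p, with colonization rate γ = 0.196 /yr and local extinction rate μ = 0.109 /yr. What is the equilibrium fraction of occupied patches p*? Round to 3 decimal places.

Setting dp/dt = 0 and dividing through by p* gives γ·(1−p*) = μ.
So p* = 1 − μ/γ = 1 − 0.109/0.196 = 1 − 0.5561 = 0.4439.

0.444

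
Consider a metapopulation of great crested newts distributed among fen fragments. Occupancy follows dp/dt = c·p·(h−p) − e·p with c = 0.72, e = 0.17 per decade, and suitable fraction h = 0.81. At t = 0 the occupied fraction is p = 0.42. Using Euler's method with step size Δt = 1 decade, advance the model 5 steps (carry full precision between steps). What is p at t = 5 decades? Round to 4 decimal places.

0.5568

Update rule: p ← p + [c·p·(h−p) − e·p]·Δt with Δt = 1.
t = 1: p = 0.42000 + (+0.04654) = 0.46654
t = 2: p = 0.46654 + (+0.03606) = 0.50260
t = 3: p = 0.50260 + (+0.02580) = 0.52840
t = 4: p = 0.52840 + (+0.01731) = 0.54570
t = 5: p = 0.54570 + (+0.01107) = 0.55678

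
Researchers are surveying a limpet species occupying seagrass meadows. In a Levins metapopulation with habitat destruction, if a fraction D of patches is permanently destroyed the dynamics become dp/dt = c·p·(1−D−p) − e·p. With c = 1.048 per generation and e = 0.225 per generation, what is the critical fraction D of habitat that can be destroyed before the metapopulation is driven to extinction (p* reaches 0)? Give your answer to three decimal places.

The nontrivial equilibrium is p* = (1−D) − e/c; extinction occurs when this hits zero.
So D_crit = 1 − e/c = 1 − 0.225/1.048 = 1 − 0.2147 = 0.7853.
This equals the undisturbed p*, a classic result of Lande's extension.

0.785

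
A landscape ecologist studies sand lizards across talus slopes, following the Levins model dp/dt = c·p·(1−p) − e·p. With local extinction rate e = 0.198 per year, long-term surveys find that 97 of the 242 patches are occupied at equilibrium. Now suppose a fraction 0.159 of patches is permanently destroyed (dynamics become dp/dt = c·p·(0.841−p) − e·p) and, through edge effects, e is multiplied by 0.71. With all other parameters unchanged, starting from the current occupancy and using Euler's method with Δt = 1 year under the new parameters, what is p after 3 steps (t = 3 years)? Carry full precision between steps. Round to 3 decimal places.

0.406

Observed p* = 97/242 = 0.40083.
Balance c(1−p*) = e gives c = e/(1 − 0.40083) = 0.198/0.59917 = 0.33046.
Starting from p₀ = 0.40083; update p ← p + (dp/dt)·Δt with the new parameters.
p: 0.40083 → 0.40278  (Δp = +0.00196)
p: 0.40278 → 0.40449  (Δp = +0.00170)
p: 0.40449 → 0.40597  (Δp = +0.00148)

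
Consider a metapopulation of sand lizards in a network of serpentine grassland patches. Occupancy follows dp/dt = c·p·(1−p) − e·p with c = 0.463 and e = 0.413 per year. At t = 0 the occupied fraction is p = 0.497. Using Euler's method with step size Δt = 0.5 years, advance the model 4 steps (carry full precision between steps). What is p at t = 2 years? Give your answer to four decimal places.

Update rule: p ← p + [c·p·(1−p) − e·p]·Δt with Δt = 0.5.
p: 0.49700 → 0.45224  (Δp = -0.04476)
p: 0.45224 → 0.41620  (Δp = -0.03604)
p: 0.41620 → 0.38651  (Δp = -0.02970)
p: 0.38651 → 0.36158  (Δp = -0.02492)

0.3616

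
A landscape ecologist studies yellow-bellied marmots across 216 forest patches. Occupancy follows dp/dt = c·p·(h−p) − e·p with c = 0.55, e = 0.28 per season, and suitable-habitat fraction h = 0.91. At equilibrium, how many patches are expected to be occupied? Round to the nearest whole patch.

p* = h − e/c = 0.91 − 0.5091 = 0.4009.
Expected occupied patches = N × p* = 216 × 0.4009 = 86.60 ≈ 87.

87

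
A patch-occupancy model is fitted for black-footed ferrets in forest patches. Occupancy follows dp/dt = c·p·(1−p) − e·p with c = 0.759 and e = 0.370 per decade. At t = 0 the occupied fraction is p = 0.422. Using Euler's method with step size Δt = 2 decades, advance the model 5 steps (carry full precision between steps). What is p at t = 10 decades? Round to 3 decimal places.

0.512

Update rule: p ← p + [c·p·(1−p) − e·p]·Δt with Δt = 2.
  1  |  dp/dt·Δt = +0.057984  |  p_1 = 0.479984
  2  |  dp/dt·Δt = +0.023703  |  p_2 = 0.503688
  3  |  dp/dt·Δt = +0.006750  |  p_3 = 0.510438
  4  |  dp/dt·Δt = +0.001610  |  p_4 = 0.512049
  5  |  dp/dt·Δt = +0.000364  |  p_5 = 0.512412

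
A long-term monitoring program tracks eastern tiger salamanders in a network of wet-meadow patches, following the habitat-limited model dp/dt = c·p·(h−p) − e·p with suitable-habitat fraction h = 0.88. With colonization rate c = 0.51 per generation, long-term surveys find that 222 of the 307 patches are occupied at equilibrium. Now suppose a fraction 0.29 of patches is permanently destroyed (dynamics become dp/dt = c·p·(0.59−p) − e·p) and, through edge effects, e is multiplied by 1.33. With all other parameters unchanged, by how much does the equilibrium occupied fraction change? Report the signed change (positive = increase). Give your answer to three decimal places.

Observed p* = 222/307 = 0.72313.
Balance c(h−p*) = e gives e = 0.51×(0.88 − 0.72313) = 0.08000.
New p* = 0.59 − e/c = 0.59 − 0.10640/0.51000 = 0.38137.
Δp* = 0.38137 − 0.72313 = -0.34176.

-0.342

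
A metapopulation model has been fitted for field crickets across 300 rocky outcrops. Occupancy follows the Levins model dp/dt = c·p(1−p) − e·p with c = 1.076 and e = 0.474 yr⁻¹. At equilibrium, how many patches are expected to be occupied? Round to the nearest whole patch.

p* = 1 − e/c = 1 − 0.474/1.076 = 0.5595.
Expected occupied patches = N × p* = 300 × 0.5595 = 167.84 ≈ 168.

168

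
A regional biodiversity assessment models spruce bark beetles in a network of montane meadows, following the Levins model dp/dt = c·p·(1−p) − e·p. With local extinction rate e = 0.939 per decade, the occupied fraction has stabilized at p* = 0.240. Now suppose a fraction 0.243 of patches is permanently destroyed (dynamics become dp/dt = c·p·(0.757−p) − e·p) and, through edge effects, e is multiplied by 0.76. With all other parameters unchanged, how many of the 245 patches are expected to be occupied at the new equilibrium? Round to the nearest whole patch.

Balance c(1−p*) = e gives c = e/(1 − 0.24000) = 0.939/0.76000 = 1.23553.
New p* = 0.757 − e/c = 0.757 − 0.71364/1.23553 = 0.17940.
Expected occupied = 245 × 0.17940 = 43.95 ≈ 44.

44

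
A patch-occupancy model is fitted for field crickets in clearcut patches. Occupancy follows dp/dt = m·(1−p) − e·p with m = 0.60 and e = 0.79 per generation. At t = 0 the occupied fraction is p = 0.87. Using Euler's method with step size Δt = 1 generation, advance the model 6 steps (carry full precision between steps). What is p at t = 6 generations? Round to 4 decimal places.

0.4332

Update rule: p ← p + [m·(1−p) − e·p]·Δt with Δt = 1.
t = 1: p = 0.87000 + (-0.60930) = 0.26070
t = 2: p = 0.26070 + (+0.23763) = 0.49833
t = 3: p = 0.49833 + (-0.09267) = 0.40565
t = 4: p = 0.40565 + (+0.03614) = 0.44180
t = 5: p = 0.44180 + (-0.01410) = 0.42770
t = 6: p = 0.42770 + (+0.00550) = 0.43320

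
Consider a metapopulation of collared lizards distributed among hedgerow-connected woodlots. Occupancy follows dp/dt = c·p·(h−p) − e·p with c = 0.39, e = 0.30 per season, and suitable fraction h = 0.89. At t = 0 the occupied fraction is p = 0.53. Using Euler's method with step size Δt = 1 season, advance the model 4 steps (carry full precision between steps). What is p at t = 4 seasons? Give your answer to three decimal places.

0.317

Update rule: p ← p + [c·p·(h−p) − e·p]·Δt with Δt = 1.
step 1: Δp = -0.08459, p = 0.44541
step 2: Δp = -0.05639, p = 0.38902
step 3: Δp = -0.04070, p = 0.34832
step 4: Δp = -0.03091, p = 0.31741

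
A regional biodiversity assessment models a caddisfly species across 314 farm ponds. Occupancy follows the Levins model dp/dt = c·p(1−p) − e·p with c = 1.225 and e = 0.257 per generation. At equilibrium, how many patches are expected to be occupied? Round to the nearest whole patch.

248

p* = 1 − e/c = 1 − 0.257/1.225 = 0.7902.
Expected occupied patches = N × p* = 314 × 0.7902 = 248.12 ≈ 248.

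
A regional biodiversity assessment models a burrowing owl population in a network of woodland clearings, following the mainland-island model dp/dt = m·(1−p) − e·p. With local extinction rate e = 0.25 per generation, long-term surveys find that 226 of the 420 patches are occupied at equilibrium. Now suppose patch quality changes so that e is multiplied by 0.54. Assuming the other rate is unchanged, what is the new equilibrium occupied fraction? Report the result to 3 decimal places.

Observed p* = 226/420 = 0.53810.
Balance m(1−p*) = e·p* gives m = e·p*/(1−p*) = 0.25×0.53810/0.46190 = 0.29124.
New p* = m/(m+e) = 0.29124/(0.29124+0.13500) = 0.68328.

0.683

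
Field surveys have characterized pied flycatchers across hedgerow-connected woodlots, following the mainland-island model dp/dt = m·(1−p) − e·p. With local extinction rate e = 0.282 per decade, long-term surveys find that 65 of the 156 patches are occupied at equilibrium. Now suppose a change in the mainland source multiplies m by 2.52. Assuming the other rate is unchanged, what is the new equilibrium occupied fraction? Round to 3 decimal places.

Observed p* = 65/156 = 0.41667.
Balance m(1−p*) = e·p* gives m = e·p*/(1−p*) = 0.282×0.41667/0.58333 = 0.20143.
New p* = m/(m+e) = 0.50760/(0.50760+0.28200) = 0.64286.

0.643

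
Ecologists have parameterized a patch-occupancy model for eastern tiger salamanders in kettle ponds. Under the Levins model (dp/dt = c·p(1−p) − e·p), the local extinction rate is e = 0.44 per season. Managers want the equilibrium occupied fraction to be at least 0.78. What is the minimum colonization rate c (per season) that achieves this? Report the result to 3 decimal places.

2.000

p* = 1 − e/c ≥ 0.78 requires e/c ≤ 0.2200, i.e. c ≥ e/0.2200.
c_min = 0.44/0.2200 = 2.0000.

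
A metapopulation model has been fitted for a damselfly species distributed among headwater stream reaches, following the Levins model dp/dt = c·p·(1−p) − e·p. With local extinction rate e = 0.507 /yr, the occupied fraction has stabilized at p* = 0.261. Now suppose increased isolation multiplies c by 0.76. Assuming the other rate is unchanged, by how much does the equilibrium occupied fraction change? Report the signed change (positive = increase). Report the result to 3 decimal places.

Balance c(1−p*) = e gives c = e/(1 − 0.26100) = 0.507/0.73900 = 0.68606.
New p* = 1 − e/c = 1 − 0.50700/0.52141 = 0.02764.
Δp* = 0.02764 − 0.26100 = -0.23336.

-0.233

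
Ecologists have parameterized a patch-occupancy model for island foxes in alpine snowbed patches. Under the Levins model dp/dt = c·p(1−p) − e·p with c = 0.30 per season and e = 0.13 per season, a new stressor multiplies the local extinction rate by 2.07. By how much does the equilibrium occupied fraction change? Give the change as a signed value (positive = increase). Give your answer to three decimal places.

-0.464

Before: p* = 1 − 0.13/0.30 = 0.5667.
After the change, c = 0.3, e = 0.2691, so p* = 1 − 0.2691/0.3 = 0.1030.
Δp* = 0.1030 − 0.5667 = -0.4637.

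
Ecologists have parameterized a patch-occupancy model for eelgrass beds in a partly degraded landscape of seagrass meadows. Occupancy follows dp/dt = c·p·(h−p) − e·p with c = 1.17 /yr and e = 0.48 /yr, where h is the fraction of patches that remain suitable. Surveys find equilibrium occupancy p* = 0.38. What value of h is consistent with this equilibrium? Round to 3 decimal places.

0.790

At equilibrium c(h−p*) = e, so h = p* + e/c.
h = 0.38 + 0.48/1.17 = 0.38 + 0.4103 = 0.7903.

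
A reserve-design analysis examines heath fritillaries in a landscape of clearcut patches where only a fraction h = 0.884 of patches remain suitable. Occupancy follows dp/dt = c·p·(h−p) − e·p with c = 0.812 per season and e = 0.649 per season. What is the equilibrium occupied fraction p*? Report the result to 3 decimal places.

Setting dp/dt = 0 and dividing by p* gives c·(h−p*) = e.
So p* = h − e/c = 0.884 − 0.649/0.812 = 0.884 − 0.7993 = 0.0847.

0.085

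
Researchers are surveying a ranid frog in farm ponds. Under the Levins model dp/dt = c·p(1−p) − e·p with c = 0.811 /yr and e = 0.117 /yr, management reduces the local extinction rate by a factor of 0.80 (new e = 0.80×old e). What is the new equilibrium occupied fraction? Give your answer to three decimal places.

Before: p* = 1 − 0.117/0.811 = 0.8557.
After the change, c = 0.811, e = 0.0936, so p* = 1 − 0.0936/0.811 = 0.8846.

0.885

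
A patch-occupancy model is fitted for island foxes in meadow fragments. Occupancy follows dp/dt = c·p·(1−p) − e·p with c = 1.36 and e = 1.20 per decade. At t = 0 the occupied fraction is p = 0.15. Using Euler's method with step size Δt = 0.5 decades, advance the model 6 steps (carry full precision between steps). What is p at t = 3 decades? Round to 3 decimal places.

0.135

Update rule: p ← p + [c·p·(1−p) − e·p]·Δt with Δt = 0.5.
t = 0.5: p = 0.15000 + (-0.00330) = 0.14670
t = 1: p = 0.14670 + (-0.00290) = 0.14380
t = 1.5: p = 0.14380 + (-0.00256) = 0.14124
t = 2: p = 0.14124 + (-0.00227) = 0.13898
t = 2.5: p = 0.13898 + (-0.00202) = 0.13696
t = 3: p = 0.13696 + (-0.00180) = 0.13516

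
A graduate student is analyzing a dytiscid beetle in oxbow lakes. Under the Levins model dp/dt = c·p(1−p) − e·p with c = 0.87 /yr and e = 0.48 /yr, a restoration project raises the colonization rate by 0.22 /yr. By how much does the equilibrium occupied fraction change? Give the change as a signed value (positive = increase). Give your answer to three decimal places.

0.111

Before: p* = 1 − 0.48/0.87 = 0.4483.
After the change, c = 1.09, e = 0.48, so p* = 1 − 0.48/1.09 = 0.5596.
Δp* = 0.5596 − 0.4483 = +0.1114.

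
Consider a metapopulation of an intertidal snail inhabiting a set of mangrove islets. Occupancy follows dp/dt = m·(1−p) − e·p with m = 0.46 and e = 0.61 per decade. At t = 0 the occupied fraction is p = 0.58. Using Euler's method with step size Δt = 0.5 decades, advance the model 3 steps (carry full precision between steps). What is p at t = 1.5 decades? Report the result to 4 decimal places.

0.4450

Update rule: p ← p + [m·(1−p) − e·p]·Δt with Δt = 0.5.
  1  |  dp/dt·Δt = -0.080300  |  p_1 = 0.499700
  2  |  dp/dt·Δt = -0.037340  |  p_2 = 0.462361
  3  |  dp/dt·Δt = -0.017363  |  p_3 = 0.444998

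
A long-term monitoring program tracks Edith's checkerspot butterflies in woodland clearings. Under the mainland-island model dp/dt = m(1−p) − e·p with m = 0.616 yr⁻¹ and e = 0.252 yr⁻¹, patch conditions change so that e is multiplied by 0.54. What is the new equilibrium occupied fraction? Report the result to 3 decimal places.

Before: p* = 0.616/(0.616+0.252) = 0.7097.
After: m = 0.616, e = 0.13608; p* = 0.616/0.7521 = 0.8191.

0.819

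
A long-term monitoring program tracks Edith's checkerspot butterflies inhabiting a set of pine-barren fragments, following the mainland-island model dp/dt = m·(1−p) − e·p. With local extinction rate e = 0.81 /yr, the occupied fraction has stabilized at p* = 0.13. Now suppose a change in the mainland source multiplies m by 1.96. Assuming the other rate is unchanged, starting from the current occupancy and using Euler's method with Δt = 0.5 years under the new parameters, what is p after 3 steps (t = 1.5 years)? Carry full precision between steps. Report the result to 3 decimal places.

0.216

Balance m(1−p*) = e·p* gives m = e·p*/(1−p*) = 0.81×0.13000/0.87000 = 0.12103.
Starting from p₀ = 0.13000; update p ← p + (dp/dt)·Δt with the new parameters.
t = 0.5: p = 0.13000 + (+0.05054) = 0.18054
t = 1: p = 0.18054 + (+0.02408) = 0.20462
t = 1.5: p = 0.20462 + (+0.01147) = 0.21609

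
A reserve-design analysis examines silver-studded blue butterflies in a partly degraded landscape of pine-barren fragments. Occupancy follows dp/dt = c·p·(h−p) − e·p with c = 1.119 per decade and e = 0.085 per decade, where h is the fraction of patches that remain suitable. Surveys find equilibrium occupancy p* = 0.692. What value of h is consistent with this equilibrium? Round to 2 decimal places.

0.77

At equilibrium c(h−p*) = e, so h = p* + e/c.
h = 0.692 + 0.085/1.119 = 0.692 + 0.0760 = 0.7680.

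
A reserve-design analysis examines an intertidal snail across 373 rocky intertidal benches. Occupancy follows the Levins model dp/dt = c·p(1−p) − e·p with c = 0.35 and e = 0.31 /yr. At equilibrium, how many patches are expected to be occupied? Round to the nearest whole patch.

43

p* = 1 − e/c = 1 − 0.31/0.35 = 0.1143.
Expected occupied patches = N × p* = 373 × 0.1143 = 42.63 ≈ 43.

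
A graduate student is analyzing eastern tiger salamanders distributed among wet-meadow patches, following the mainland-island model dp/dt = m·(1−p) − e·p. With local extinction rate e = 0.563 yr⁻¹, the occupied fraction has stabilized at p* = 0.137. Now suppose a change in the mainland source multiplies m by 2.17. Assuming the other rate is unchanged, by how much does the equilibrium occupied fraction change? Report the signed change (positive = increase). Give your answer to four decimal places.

0.1192

Balance m(1−p*) = e·p* gives m = e·p*/(1−p*) = 0.563×0.13700/0.86300 = 0.08938.
New p* = m/(m+e) = 0.19395/(0.19395+0.56300) = 0.25623.
Δp* = 0.25623 − 0.13700 = +0.11923.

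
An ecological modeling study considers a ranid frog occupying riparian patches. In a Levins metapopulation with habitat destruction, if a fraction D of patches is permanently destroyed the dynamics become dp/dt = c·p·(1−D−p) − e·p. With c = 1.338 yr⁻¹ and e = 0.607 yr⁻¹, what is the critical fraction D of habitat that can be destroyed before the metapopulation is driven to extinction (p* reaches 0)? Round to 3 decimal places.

0.546

The nontrivial equilibrium is p* = (1−D) − e/c; extinction occurs when this hits zero.
So D_crit = 1 − e/c = 1 − 0.607/1.338 = 1 − 0.4537 = 0.5463.
Note this equals the original equilibrium occupancy — the Levins extinction-debt result.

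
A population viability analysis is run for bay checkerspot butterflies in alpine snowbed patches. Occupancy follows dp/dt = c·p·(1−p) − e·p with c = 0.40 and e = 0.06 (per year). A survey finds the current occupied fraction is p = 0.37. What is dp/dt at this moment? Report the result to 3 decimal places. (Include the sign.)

0.071

Colonization term: c·p·(1−p) = 0.40×0.37×0.6300 = 0.09324.
Extinction term: e·p = 0.02220.
dp/dt = 0.09324 − 0.02220 = 0.07104.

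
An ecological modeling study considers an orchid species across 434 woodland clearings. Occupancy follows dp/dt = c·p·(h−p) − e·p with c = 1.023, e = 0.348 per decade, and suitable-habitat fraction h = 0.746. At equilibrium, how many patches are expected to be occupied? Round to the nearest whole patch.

176

p* = h − e/c = 0.746 − 0.3402 = 0.4058.
Expected occupied patches = N × p* = 434 × 0.4058 = 176.13 ≈ 176.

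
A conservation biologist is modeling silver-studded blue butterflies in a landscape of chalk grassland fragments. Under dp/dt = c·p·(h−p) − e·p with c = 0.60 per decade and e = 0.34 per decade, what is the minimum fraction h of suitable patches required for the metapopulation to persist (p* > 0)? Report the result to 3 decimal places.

0.567

p* = h − e/c is positive only when h > e/c.
h_min = e/c = 0.34/0.60 = 0.5667.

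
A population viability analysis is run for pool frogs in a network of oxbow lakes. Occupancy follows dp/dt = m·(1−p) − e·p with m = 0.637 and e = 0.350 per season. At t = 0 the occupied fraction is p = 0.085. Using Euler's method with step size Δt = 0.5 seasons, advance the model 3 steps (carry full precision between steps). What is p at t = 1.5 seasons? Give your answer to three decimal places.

Update rule: p ← p + [m·(1−p) − e·p]·Δt with Δt = 0.5.
p: 0.08500 → 0.36155  (Δp = +0.27655)
p: 0.36155 → 0.50163  (Δp = +0.14007)
p: 0.50163 → 0.57257  (Δp = +0.07095)

0.573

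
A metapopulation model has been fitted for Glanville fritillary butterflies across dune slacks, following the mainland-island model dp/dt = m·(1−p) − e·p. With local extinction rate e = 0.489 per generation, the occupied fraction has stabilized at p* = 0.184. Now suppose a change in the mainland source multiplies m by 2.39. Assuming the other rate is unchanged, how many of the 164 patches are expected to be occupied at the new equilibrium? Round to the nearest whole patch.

Balance m(1−p*) = e·p* gives m = e·p*/(1−p*) = 0.489×0.18400/0.81600 = 0.11026.
New p* = m/(m+e) = 0.26352/(0.26352+0.48900) = 0.35018.
Expected occupied = 164 × 0.35018 = 57.43 ≈ 57.

57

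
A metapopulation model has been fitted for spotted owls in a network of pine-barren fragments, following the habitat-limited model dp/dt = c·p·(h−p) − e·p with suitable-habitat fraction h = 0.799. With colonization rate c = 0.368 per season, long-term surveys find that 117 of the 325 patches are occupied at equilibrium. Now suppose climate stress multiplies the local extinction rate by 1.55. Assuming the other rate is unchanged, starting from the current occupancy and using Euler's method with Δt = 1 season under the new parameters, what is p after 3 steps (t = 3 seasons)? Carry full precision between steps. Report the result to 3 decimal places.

Observed p* = 117/325 = 0.36000.
Balance c(h−p*) = e gives e = 0.368×(0.799 − 0.36000) = 0.16155.
Starting from p₀ = 0.36000; update p ← p + (dp/dt)·Δt with the new parameters.
t = 1: p = 0.36000 + (-0.03199) = 0.32801
t = 2: p = 0.32801 + (-0.02528) = 0.30273
t = 3: p = 0.30273 + (-0.02052) = 0.28221

0.282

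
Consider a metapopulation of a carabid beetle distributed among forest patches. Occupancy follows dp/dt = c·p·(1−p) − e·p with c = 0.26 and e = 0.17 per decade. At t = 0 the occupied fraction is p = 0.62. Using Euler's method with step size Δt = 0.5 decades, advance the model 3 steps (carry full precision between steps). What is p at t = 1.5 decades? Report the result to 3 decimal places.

0.561

Update rule: p ← p + [c·p·(1−p) − e·p]·Δt with Δt = 0.5.
p: 0.62000 → 0.59793  (Δp = -0.02207)
p: 0.59793 → 0.57836  (Δp = -0.01957)
p: 0.57836 → 0.56090  (Δp = -0.01746)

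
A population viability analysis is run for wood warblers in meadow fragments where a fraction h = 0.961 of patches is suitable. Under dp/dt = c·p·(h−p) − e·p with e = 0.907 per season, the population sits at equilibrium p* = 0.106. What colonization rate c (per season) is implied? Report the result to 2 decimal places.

1.06

At equilibrium c(h−p*) = e, so c = e/(h−p*).
c = 0.907/(0.961 − 0.106) = 0.907/0.8550 = 1.0608.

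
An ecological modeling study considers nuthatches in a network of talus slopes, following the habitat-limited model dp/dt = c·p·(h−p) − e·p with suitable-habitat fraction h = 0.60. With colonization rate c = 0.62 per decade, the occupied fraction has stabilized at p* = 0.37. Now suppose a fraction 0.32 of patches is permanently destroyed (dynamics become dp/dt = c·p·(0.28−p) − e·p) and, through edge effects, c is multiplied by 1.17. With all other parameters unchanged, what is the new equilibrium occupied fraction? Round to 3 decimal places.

0.083

Balance c(h−p*) = e gives e = 0.62×(0.6 − 0.37000) = 0.14260.
New p* = 0.28 − e/c = 0.28 − 0.14260/0.72540 = 0.08342.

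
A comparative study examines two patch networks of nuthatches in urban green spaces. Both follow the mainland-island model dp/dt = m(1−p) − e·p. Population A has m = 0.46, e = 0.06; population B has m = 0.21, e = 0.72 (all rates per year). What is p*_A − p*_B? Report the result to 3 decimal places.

0.659

A: p*_A = m/(m+e) = 0.46/0.5200 = 0.8846.
B: p*_B = 0.21/0.9300 = 0.2258.
p*_A − p*_B = 0.8846 − 0.2258 = 0.6588.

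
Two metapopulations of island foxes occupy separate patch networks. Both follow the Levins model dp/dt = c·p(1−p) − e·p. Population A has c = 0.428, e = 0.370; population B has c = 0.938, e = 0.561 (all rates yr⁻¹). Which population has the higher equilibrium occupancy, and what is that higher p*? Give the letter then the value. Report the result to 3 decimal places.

B, 0.402

A: p*_A = 1 − 0.370/0.428 = 0.1355.
B: p*_B = 1 − 0.561/0.938 = 0.4019.
B is higher at 0.4019.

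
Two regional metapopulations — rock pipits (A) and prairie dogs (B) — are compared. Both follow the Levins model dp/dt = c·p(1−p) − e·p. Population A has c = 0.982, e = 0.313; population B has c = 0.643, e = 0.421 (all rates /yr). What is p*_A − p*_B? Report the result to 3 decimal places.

0.336

A: p*_A = 1 − 0.313/0.982 = 0.6813.
B: p*_B = 1 − 0.421/0.643 = 0.3453.
p*_A − p*_B = 0.6813 − 0.3453 = 0.3360.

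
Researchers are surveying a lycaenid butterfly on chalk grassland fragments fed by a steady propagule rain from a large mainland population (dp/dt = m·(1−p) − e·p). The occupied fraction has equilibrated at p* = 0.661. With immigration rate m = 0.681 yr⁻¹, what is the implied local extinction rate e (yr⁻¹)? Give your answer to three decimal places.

0.349

At equilibrium m(1−p*) = e·p*, so e = m(1−p*)/p*.
e = 0.681 × 0.3390 / 0.661 = 0.3493.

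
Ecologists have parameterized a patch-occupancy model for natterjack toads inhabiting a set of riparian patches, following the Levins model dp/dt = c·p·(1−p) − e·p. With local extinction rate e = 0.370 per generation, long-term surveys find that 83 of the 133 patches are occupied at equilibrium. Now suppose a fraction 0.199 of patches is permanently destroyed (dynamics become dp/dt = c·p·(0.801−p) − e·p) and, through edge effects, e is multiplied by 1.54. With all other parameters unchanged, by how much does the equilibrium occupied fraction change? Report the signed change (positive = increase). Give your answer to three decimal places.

-0.402

Observed p* = 83/133 = 0.62406.
Balance c(1−p*) = e gives c = e/(1 − 0.62406) = 0.370/0.37594 = 0.98420.
New p* = 0.801 − e/c = 0.801 − 0.56980/0.98420 = 0.22205.
Δp* = 0.22205 − 0.62406 = -0.40201.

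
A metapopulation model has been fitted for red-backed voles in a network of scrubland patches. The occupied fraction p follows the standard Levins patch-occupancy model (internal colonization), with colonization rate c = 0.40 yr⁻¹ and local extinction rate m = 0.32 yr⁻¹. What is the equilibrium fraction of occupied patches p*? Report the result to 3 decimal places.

At equilibrium, colonization balances extinction: c·p*·(1−p*) = m·p*.
So p* = 1 − m/c = 1 − 0.32/0.40 = 1 − 0.8000 = 0.2000.

0.200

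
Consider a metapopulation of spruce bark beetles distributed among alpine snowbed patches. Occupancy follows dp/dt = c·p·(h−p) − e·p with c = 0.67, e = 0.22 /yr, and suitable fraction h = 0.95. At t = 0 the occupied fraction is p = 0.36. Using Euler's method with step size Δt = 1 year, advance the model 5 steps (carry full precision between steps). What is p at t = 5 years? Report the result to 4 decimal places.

Update rule: p ← p + [c·p·(h−p) − e·p]·Δt with Δt = 1.
t = 1: p = 0.36000 + (+0.06311) = 0.42311
t = 2: p = 0.42311 + (+0.05628) = 0.47939
t = 3: p = 0.47939 + (+0.04569) = 0.52508
t = 4: p = 0.52508 + (+0.03397) = 0.55905
t = 5: p = 0.55905 + (+0.02344) = 0.58249

0.5825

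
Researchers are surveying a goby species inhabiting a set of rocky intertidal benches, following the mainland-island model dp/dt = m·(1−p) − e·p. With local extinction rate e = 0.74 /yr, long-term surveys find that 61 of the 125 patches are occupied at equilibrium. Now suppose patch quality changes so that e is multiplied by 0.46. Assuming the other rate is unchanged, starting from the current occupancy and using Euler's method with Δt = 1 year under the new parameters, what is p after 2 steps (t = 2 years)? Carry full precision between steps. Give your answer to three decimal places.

0.674

Observed p* = 61/125 = 0.48800.
Balance m(1−p*) = e·p* gives m = e·p*/(1−p*) = 0.74×0.48800/0.51200 = 0.70531.
Starting from p₀ = 0.48800; update p ← p + (dp/dt)·Δt with the new parameters.
t = 1: p = 0.48800 + (+0.19500) = 0.68300
t = 2: p = 0.68300 + (-0.00891) = 0.67409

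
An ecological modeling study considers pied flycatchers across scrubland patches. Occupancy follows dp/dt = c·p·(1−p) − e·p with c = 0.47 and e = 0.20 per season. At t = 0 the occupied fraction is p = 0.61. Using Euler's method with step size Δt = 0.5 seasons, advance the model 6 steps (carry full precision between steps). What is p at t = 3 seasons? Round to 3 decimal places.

0.589

Update rule: p ← p + [c·p·(1−p) − e·p]·Δt with Δt = 0.5.
p: 0.61000 → 0.60491  (Δp = -0.00509)
p: 0.60491 → 0.60058  (Δp = -0.00433)
p: 0.60058 → 0.59689  (Δp = -0.00369)
p: 0.59689 → 0.59375  (Δp = -0.00315)
p: 0.59375 → 0.59106  (Δp = -0.00269)
p: 0.59106 → 0.58875  (Δp = -0.00230)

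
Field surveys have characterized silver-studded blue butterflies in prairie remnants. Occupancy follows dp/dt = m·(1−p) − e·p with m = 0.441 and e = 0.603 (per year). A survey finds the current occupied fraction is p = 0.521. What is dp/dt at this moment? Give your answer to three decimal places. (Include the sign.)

Colonization term: m·(1−p) = 0.441×0.4790 = 0.21124.
Extinction term: e·p = 0.31416.
dp/dt = 0.21124 − 0.31416 = -0.10292.

-0.103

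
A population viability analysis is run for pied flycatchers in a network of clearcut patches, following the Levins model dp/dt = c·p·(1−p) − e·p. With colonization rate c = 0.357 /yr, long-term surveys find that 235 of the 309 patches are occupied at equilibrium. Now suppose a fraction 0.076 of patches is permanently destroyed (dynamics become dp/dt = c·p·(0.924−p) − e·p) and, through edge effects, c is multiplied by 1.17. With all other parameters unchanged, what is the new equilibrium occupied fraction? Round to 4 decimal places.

Observed p* = 235/309 = 0.76052.
Balance c(1−p*) = e gives e = 0.357×(1 − 0.76052) = 0.08549.
New p* = 0.924 − e/c = 0.924 − 0.08549/0.41769 = 0.71933.

0.7193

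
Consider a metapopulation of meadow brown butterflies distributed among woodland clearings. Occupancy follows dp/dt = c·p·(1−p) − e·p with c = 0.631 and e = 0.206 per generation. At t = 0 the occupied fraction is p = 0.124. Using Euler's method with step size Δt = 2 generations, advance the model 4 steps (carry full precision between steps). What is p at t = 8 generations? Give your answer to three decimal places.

Update rule: p ← p + [c·p·(1−p) − e·p]·Δt with Δt = 2.
p: 0.12400 → 0.21000  (Δp = +0.08600)
p: 0.21000 → 0.33284  (Δp = +0.12284)
p: 0.33284 → 0.47595  (Δp = +0.14311)
p: 0.47595 → 0.59463  (Δp = +0.11868)

0.595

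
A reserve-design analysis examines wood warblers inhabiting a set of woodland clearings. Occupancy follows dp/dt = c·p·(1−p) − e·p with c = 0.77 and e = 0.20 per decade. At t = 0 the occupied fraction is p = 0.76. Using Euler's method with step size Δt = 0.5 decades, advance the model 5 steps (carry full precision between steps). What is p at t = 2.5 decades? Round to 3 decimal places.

0.744

Update rule: p ← p + [c·p·(1−p) − e·p]·Δt with Δt = 0.5.
t = 0.5: p = 0.76000 + (-0.00578) = 0.75422
t = 1: p = 0.75422 + (-0.00405) = 0.75017
t = 1.5: p = 0.75017 + (-0.00286) = 0.74731
t = 2: p = 0.74731 + (-0.00203) = 0.74528
t = 2.5: p = 0.74528 + (-0.00144) = 0.74384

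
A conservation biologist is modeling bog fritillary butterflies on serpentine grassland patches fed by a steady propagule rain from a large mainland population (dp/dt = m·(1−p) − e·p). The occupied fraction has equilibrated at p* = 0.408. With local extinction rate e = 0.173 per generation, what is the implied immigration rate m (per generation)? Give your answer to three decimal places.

0.119

At equilibrium m(1−p*) = e·p*, so m = e·p*/(1−p*).
m = 0.173 × 0.408 / 0.5920 = 0.0706/0.5920 = 0.1192.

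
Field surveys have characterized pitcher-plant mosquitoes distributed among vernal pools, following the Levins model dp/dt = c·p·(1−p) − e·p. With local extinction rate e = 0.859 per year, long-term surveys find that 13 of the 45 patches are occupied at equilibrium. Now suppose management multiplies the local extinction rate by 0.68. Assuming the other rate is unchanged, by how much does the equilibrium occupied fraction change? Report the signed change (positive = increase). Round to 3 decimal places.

0.228

Observed p* = 13/45 = 0.28889.
Balance c(1−p*) = e gives c = e/(1 − 0.28889) = 0.859/0.71111 = 1.20797.
New p* = 1 − e/c = 1 − 0.58412/1.20797 = 0.51644.
Δp* = 0.51644 − 0.28889 = +0.22755.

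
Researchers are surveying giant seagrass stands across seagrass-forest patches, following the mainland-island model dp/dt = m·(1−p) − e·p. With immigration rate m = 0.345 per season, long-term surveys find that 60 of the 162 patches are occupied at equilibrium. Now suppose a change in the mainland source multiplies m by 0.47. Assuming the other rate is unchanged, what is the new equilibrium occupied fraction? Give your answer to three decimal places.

Observed p* = 60/162 = 0.37037.
Balance m(1−p*) = e·p* gives e = m(1−p*)/p* = 0.345×0.62963/0.37037 = 0.58650.
New p* = m/(m+e) = 0.16215/(0.16215+0.58650) = 0.21659.

0.217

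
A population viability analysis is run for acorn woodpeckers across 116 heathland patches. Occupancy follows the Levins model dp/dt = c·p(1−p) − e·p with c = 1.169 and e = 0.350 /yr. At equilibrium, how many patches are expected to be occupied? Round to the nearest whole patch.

81

p* = 1 − e/c = 1 − 0.350/1.169 = 0.7006.
Expected occupied patches = N × p* = 116 × 0.7006 = 81.27 ≈ 81.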